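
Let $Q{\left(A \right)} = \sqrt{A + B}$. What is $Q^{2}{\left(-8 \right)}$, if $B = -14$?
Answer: $-22$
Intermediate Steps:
$Q{\left(A \right)} = \sqrt{-14 + A}$ ($Q{\left(A \right)} = \sqrt{A - 14} = \sqrt{-14 + A}$)
$Q^{2}{\left(-8 \right)} = \left(\sqrt{-14 - 8}\right)^{2} = \left(\sqrt{-22}\right)^{2} = \left(i \sqrt{22}\right)^{2} = -22$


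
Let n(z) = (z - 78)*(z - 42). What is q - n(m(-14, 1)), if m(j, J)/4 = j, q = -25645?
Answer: -38777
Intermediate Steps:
m(j, J) = 4*j
n(z) = (-78 + z)*(-42 + z)
q - n(m(-14, 1)) = -25645 - (3276 + (4*(-14))² - 480*(-14)) = -25645 - (3276 + (-56)² - 120*(-56)) = -25645 - (3276 + 3136 + 6720) = -25645 - 1*13132 = -25645 - 13132 = -38777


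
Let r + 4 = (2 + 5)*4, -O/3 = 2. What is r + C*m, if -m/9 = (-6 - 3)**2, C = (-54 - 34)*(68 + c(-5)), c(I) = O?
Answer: 3977448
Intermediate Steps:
O = -6 (O = -3*2 = -6)
c(I) = -6
C = -5456 (C = (-54 - 34)*(68 - 6) = -88*62 = -5456)
r = 24 (r = -4 + (2 + 5)*4 = -4 + 7*4 = -4 + 28 = 24)
m = -729 (m = -9*(-6 - 3)**2 = -9*(-9)**2 = -9*81 = -729)
r + C*m = 24 - 5456*(-729) = 24 + 3977424 = 3977448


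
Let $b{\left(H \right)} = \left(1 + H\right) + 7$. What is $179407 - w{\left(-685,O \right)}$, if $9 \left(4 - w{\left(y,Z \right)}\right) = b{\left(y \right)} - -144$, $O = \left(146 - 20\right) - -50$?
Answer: $\frac{1614094}{9} \approx 1.7934 \cdot 10^{5}$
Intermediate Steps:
$b{\left(H \right)} = 8 + H$
$O = 176$ ($O = \left(146 - 20\right) + 50 = 126 + 50 = 176$)
$w{\left(y,Z \right)} = - \frac{116}{9} - \frac{y}{9}$ ($w{\left(y,Z \right)} = 4 - \frac{\left(8 + y\right) - -144}{9} = 4 - \frac{\left(8 + y\right) + 144}{9} = 4 - \frac{152 + y}{9} = 4 - \left(\frac{152}{9} + \frac{y}{9}\right) = - \frac{116}{9} - \frac{y}{9}$)
$179407 - w{\left(-685,O \right)} = 179407 - \left(- \frac{116}{9} - - \frac{685}{9}\right) = 179407 - \left(- \frac{116}{9} + \frac{685}{9}\right) = 179407 - \frac{569}{9} = \frac{1614094}{9}$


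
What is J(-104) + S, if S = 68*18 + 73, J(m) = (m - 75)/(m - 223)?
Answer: 424298/327 ≈ 1297.5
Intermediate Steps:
J(m) = (-75 + m)/(-223 + m)
S = 1297 (S = 1224 + 73 = 1297)
J(-104) + S = (-75 - 104)/(-223 - 104) + 1297 = -179/(-327) + 1297 = -1/327*(-179) + 1297 = 179/327 + 1297 = 424298/327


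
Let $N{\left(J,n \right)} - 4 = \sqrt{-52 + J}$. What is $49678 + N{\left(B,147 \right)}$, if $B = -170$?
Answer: $49682 + i \sqrt{222} \approx 49682.0 + 14.9 i$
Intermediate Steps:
$N{\left(J,n \right)} = 4 + \sqrt{-52 + J}$
$49678 + N{\left(B,147 \right)} = 49678 + \left(4 + \sqrt{-52 - 170}\right) = 49678 + \left(4 + \sqrt{-222}\right) = 49678 + \left(4 + i \sqrt{222}\right) = 49682 + i \sqrt{222}$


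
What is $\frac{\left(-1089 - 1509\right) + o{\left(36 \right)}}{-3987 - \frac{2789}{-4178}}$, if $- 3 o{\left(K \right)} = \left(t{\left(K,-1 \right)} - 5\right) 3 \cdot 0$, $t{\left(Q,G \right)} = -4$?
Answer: $\frac{10854444}{16654897} \approx 0.65173$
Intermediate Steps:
$o{\left(K \right)} = 0$ ($o{\left(K \right)} = - \frac{\left(-4 - 5\right) 3 \cdot 0}{3} = - \frac{\left(-9\right) 0}{3} = \left(- \frac{1}{3}\right) 0 = 0$)
$\frac{\left(-1089 - 1509\right) + o{\left(36 \right)}}{-3987 - \frac{2789}{-4178}} = \frac{\left(-1089 - 1509\right) + 0}{-3987 - \frac{2789}{-4178}} = \frac{\left(-1089 - 1509\right) + 0}{-3987 - - \frac{2789}{4178}} = \frac{-2598 + 0}{-3987 + \frac{2789}{4178}} = - \frac{2598}{- \frac{16654897}{4178}} = \left(-2598\right) \left(- \frac{4178}{16654897}\right) = \frac{10854444}{16654897}$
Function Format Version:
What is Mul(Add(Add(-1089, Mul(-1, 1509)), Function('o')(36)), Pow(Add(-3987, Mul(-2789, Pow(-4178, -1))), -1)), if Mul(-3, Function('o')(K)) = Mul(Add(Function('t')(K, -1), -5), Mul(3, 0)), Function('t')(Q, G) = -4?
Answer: Rational(10854444, 16654897) ≈ 0.65173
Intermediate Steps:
Function('o')(K) = 0 (Function('o')(K) = Mul(Rational(-1, 3), Mul(Add(-4, -5), Mul(3, 0))) = Mul(Rational(-1, 3), Mul(-9, 0)) = Mul(Rational(-1, 3), 0) = 0)
Mul(Add(Add(-1089, Mul(-1, 1509)), Function('o')(36)), Pow(Add(-3987, Mul(-2789, Pow(-4178, -1))), -1)) = Mul(Add(Add(-1089, Mul(-1, 1509)), 0), Pow(Add(-3987, Mul(-2789, Pow(-4178, -1))), -1)) = Mul(Add(Add(-1089, -1509), 0), Pow(Add(-3987, Mul(-2789, Rational(-1, 4178))), -1)) = Mul(Add(-2598, 0), Pow(Add(-3987, Rational(2789, 4178)), -1)) = Mul(-2598, Pow(Rational(-16654897, 4178), -1)) = Mul(-2598, Rational(-4178, 16654897)) = Rational(10854444, 16654897)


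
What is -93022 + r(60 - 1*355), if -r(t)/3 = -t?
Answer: -93907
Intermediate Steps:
r(t) = 3*t (r(t) = -(-3)*t = 3*t)
-93022 + r(60 - 1*355) = -93022 + 3*(60 - 1*355) = -93022 + 3*(60 - 355) = -93022 + 3*(-295) = -93022 - 885 = -93907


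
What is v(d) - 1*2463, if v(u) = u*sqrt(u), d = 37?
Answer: -2463 + 37*sqrt(37) ≈ -2237.9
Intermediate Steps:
v(u) = u**(3/2)
v(d) - 1*2463 = 37**(3/2) - 1*2463 = 37*sqrt(37) - 2463 = -2463 + 37*sqrt(37)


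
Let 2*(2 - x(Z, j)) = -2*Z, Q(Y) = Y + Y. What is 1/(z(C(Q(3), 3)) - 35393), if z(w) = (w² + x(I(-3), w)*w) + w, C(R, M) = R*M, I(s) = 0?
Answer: -1/35015 ≈ -2.8559e-5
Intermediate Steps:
Q(Y) = 2*Y
x(Z, j) = 2 + Z (x(Z, j) = 2 - (-1)*Z = 2 + Z)
C(R, M) = M*R
z(w) = w² + 3*w (z(w) = (w² + (2 + 0)*w) + w = (w² + 2*w) + w = w² + 3*w)
1/(z(C(Q(3), 3)) - 35393) = 1/((3*(2*3))*(3 + 3*(2*3)) - 35393) = 1/((3*6)*(3 + 3*6) - 35393) = 1/(18*(3 + 18) - 35393) = 1/(18*21 - 35393) = 1/(378 - 35393) = 1/(-35015) = -1/35015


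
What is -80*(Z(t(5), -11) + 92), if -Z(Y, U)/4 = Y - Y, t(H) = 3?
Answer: -7360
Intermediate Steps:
Z(Y, U) = 0 (Z(Y, U) = -4*(Y - Y) = -4*0 = 0)
-80*(Z(t(5), -11) + 92) = -80*(0 + 92) = -80*92 = -7360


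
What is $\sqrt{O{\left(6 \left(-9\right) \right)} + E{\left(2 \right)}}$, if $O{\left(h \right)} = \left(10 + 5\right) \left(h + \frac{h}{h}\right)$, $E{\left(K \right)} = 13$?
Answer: $i \sqrt{782} \approx 27.964 i$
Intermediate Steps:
$O{\left(h \right)} = 15 + 15 h$ ($O{\left(h \right)} = 15 \left(h + 1\right) = 15 \left(1 + h\right) = 15 + 15 h$)
$\sqrt{O{\left(6 \left(-9\right) \right)} + E{\left(2 \right)}} = \sqrt{\left(15 + 15 \cdot 6 \left(-9\right)\right) + 13} = \sqrt{\left(15 + 15 \left(-54\right)\right) + 13} = \sqrt{\left(15 - 810\right) + 13} = \sqrt{-795 + 13} = \sqrt{-782} = i \sqrt{782}$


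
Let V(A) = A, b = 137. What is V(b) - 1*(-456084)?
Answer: 456221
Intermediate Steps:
V(b) - 1*(-456084) = 137 - 1*(-456084) = 137 + 456084 = 456221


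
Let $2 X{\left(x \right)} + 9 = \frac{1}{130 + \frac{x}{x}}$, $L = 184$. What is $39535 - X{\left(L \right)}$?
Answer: $\frac{5179674}{131} \approx 39540.0$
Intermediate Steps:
$X{\left(x \right)} = - \frac{589}{131}$ ($X{\left(x \right)} = - \frac{9}{2} + \frac{1}{2 \left(130 + \frac{x}{x}\right)} = - \frac{9}{2} + \frac{1}{2 \left(130 + 1\right)} = - \frac{9}{2} + \frac{1}{2 \cdot 131} = - \frac{9}{2} + \frac{1}{2} \cdot \frac{1}{131} = - \frac{9}{2} + \frac{1}{262} = - \frac{589}{131}$)
$39535 - X{\left(L \right)} = 39535 - - \frac{589}{131} = 39535 + \frac{589}{131} = \frac{5179674}{131}$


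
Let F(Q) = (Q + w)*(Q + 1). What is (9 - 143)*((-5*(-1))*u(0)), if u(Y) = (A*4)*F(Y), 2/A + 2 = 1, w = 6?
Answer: 32160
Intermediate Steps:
A = -2 (A = 2/(-2 + 1) = 2/(-1) = 2*(-1) = -2)
F(Q) = (1 + Q)*(6 + Q) (F(Q) = (Q + 6)*(Q + 1) = (6 + Q)*(1 + Q) = (1 + Q)*(6 + Q))
u(Y) = -48 - 56*Y - 8*Y**2 (u(Y) = (-2*4)*(6 + Y**2 + 7*Y) = -8*(6 + Y**2 + 7*Y) = -48 - 56*Y - 8*Y**2)
(9 - 143)*((-5*(-1))*u(0)) = (9 - 143)*((-5*(-1))*(-48 - 56*0 - 8*0**2)) = -670*(-48 + 0 - 8*0) = -670*(-48 + 0 + 0) = -670*(-48) = -134*(-240) = 32160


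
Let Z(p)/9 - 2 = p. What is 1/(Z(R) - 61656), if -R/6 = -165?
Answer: -1/52728 ≈ -1.8965e-5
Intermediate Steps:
R = 990 (R = -6*(-165) = 990)
Z(p) = 18 + 9*p
1/(Z(R) - 61656) = 1/((18 + 9*990) - 61656) = 1/((18 + 8910) - 61656) = 1/(8928 - 61656) = 1/(-52728) = -1/52728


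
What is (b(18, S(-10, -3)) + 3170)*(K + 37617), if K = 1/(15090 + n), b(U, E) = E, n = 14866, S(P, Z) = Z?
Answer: 3568749319451/29956 ≈ 1.1913e+8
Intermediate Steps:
K = 1/29956 (K = 1/(15090 + 14866) = 1/29956 ≈ 3.3382e-5)
(b(18, S(-10, -3)) + 3170)*(K + 37617) = (-3 + 3170)*(1/29956 + 37617) = 3167*(1126854853/29956) = 3568749319451/29956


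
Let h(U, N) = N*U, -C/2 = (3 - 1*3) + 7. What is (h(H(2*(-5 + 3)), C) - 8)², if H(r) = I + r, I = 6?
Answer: 1296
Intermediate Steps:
H(r) = 6 + r
C = -14 (C = -2*((3 - 1*3) + 7) = -2*((3 - 3) + 7) = -2*(0 + 7) = -2*7 = -14)
(h(H(2*(-5 + 3)), C) - 8)² = (-14*(6 + 2*(-5 + 3)) - 8)² = (-14*(6 + 2*(-2)) - 8)² = (-14*(6 - 4) - 8)² = (-14*2 - 8)² = (-28 - 8)² = (-36)² = 1296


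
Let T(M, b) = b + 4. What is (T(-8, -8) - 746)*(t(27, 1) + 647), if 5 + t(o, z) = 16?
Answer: -493500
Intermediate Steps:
t(o, z) = 11 (t(o, z) = -5 + 16 = 11)
T(M, b) = 4 + b
(T(-8, -8) - 746)*(t(27, 1) + 647) = ((4 - 8) - 746)*(11 + 647) = (-4 - 746)*658 = -750*658 = -493500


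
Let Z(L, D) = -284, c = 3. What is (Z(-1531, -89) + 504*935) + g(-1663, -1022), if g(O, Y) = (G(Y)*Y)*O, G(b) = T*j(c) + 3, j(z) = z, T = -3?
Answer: -9726560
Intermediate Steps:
G(b) = -6 (G(b) = -3*3 + 3 = -9 + 3 = -6)
g(O, Y) = -6*O*Y (g(O, Y) = (-6*Y)*O = -6*O*Y)
(Z(-1531, -89) + 504*935) + g(-1663, -1022) = (-284 + 504*935) - 6*(-1663)*(-1022) = (-284 + 471240) - 10197516 = 470956 - 10197516 = -9726560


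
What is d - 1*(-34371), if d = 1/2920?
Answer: 100363321/2920 ≈ 34371.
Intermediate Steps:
d = 1/2920 ≈ 0.00034247
d - 1*(-34371) = 1/2920 - 1*(-34371) = 1/2920 + 34371 = 100363321/2920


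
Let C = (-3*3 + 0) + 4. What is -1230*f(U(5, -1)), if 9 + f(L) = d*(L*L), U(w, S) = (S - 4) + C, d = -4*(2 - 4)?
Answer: -972930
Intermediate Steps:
d = 8 (d = -4*(-2) = 8)
C = -5 (C = (-9 + 0) + 4 = -9 + 4 = -5)
U(w, S) = -9 + S (U(w, S) = (S - 4) - 5 = (-4 + S) - 5 = -9 + S)
f(L) = -9 + 8*L² (f(L) = -9 + 8*(L*L) = -9 + 8*L²)
-1230*f(U(5, -1)) = -1230*(-9 + 8*(-9 - 1)²) = -1230*(-9 + 8*(-10)²) = -1230*(-9 + 8*100) = -1230*(-9 + 800) = -1230*791 = -972930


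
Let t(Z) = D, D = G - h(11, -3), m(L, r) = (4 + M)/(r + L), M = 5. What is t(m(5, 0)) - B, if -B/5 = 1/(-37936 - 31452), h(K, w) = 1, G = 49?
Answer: 3330619/69388 ≈ 48.000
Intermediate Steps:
m(L, r) = 9/(L + r) (m(L, r) = (4 + 5)/(r + L) = 9/(L + r))
B = 5/69388 (B = -5/(-37936 - 31452) = -5/(-69388) = -5*(-1/69388) = 5/69388 ≈ 7.2059e-5)
D = 48 (D = 49 - 1*1 = 49 - 1 = 48)
t(Z) = 48
t(m(5, 0)) - B = 48 - 1*5/69388 = 48 - 5/69388 = 3330619/69388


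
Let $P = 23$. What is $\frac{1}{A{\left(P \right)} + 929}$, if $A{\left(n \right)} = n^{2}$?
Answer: $\frac{1}{1458} \approx 0.00068587$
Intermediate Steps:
$\frac{1}{A{\left(P \right)} + 929} = \frac{1}{23^{2} + 929} = \frac{1}{529 + 929} = \frac{1}{1458}$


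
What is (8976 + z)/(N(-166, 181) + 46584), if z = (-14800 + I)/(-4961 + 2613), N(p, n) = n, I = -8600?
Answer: 5274762/27451055 ≈ 0.19215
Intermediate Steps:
z = 5850/587 (z = (-14800 - 8600)/(-4961 + 2613) = -23400/(-2348) = -23400*(-1/2348) = 5850/587 ≈ 9.9659)
(8976 + z)/(N(-166, 181) + 46584) = (8976 + 5850/587)/(181 + 46584) = (5274762/587)/46765 = (5274762/587)*(1/46765) = 5274762/27451055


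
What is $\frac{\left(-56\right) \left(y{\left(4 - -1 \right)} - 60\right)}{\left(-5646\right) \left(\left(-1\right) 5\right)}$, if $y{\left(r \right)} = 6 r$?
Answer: $\frac{56}{941} \approx 0.059511$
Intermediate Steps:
$\frac{\left(-56\right) \left(y{\left(4 - -1 \right)} - 60\right)}{\left(-5646\right) \left(\left(-1\right) 5\right)} = \frac{\left(-56\right) \left(6 \left(4 - -1\right) - 60\right)}{\left(-5646\right) \left(\left(-1\right) 5\right)} = \frac{\left(-56\right) \left(6 \left(4 + 1\right) - 60\right)}{\left(-5646\right) \left(-5\right)} = \frac{\left(-56\right) \left(6 \cdot 5 - 60\right)}{28230} = - 56 \left(30 - 60\right) \frac{1}{28230} = \left(-56\right) \left(-30\right) \frac{1}{28230} = 1680 \cdot \frac{1}{28230} = \frac{56}{941}$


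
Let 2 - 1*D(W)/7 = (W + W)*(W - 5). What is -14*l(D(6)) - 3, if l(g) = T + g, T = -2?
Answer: 1005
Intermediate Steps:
D(W) = 14 - 14*W*(-5 + W) (D(W) = 14 - 7*(W + W)*(W - 5) = 14 - 7*2*W*(-5 + W) = 14 - 14*W*(-5 + W))
l(g) = -2 + g
-14*l(D(6)) - 3 = -14*(-2 + (14 - 14*6² + 70*6)) - 3 = -14*(-2 + (14 - 14*36 + 420)) - 3 = -14*(-2 + (14 - 504 + 420)) - 3 = -14*(-2 - 70) - 3 = -14*(-72) - 3 = 1008 - 3 = 1005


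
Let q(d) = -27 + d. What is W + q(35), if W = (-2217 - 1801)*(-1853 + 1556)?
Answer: 1193354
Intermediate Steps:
W = 1193346 (W = -4018*(-297) = 1193346)
W + q(35) = 1193346 + (-27 + 35) = 1193346 + 8 = 1193354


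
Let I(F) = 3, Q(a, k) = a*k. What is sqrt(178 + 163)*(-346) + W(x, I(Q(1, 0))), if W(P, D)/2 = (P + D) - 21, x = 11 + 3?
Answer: -8 - 346*sqrt(341) ≈ -6397.3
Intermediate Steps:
x = 14
W(P, D) = -42 + 2*D + 2*P (W(P, D) = 2*((P + D) - 21) = 2*((D + P) - 21) = 2*(-21 + D + P) = -42 + 2*D + 2*P)
sqrt(178 + 163)*(-346) + W(x, I(Q(1, 0))) = sqrt(178 + 163)*(-346) + (-42 + 2*3 + 2*14) = sqrt(341)*(-346) + (-42 + 6 + 28) = -346*sqrt(341) - 8 = -8 - 346*sqrt(341)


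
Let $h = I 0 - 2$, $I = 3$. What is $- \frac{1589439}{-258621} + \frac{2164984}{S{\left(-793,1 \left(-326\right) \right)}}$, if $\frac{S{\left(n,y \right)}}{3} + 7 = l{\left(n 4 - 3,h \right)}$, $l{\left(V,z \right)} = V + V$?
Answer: $- \frac{176532711965}{1644053697} \approx -107.38$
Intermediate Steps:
$h = -2$ ($h = 3 \cdot 0 - 2 = 0 - 2 = -2$)
$l{\left(V,z \right)} = 2 V$
$S{\left(n,y \right)} = -39 + 24 n$ ($S{\left(n,y \right)} = -21 + 3 \cdot 2 \left(n 4 - 3\right) = -21 + 3 \cdot 2 \left(4 n - 3\right) = -21 + 3 \cdot 2 \left(-3 + 4 n\right) = -21 + 3 \left(-6 + 8 n\right) = -21 + \left(-18 + 24 n\right) = -39 + 24 n$)
$- \frac{1589439}{-258621} + \frac{2164984}{S{\left(-793,1 \left(-326\right) \right)}} = - \frac{1589439}{-258621} + \frac{2164984}{-39 + 24 \left(-793\right)} = \left(-1589439\right) \left(- \frac{1}{258621}\right) + \frac{2164984}{-39 - 19032} = \frac{529813}{86207} + \frac{2164984}{-19071} = \frac{529813}{86207} + 2164984 \left(- \frac{1}{19071}\right) = \frac{529813}{86207} - \frac{2164984}{19071} = - \frac{176532711965}{1644053697}$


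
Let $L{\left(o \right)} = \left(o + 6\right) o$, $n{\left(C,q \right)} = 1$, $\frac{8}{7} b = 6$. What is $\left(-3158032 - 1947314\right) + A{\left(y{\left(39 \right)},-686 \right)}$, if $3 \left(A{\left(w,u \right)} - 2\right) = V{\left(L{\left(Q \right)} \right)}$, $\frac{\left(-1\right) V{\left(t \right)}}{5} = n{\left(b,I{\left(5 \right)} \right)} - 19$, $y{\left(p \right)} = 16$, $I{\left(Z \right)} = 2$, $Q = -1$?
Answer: $-5105314$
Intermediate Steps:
$b = \frac{21}{4}$ ($b = \frac{7}{8} \cdot 6 = \frac{21}{4} \approx 5.25$)
$L{\left(o \right)} = o \left(6 + o\right)$ ($L{\left(o \right)} = \left(6 + o\right) o = o \left(6 + o\right)$)
$V{\left(t \right)} = 90$ ($V{\left(t \right)} = - 5 \left(1 - 19\right) = \left(-5\right) \left(-18\right) = 90$)
$A{\left(w,u \right)} = 32$ ($A{\left(w,u \right)} = 2 + \frac{1}{3} \cdot 90 = 2 + 30 = 32$)
$\left(-3158032 - 1947314\right) + A{\left(y{\left(39 \right)},-686 \right)} = \left(-3158032 - 1947314\right) + 32 = -5105346 + 32 = -5105314$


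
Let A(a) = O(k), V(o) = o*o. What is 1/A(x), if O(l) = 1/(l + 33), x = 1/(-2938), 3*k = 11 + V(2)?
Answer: 38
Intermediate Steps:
V(o) = o²
k = 5 (k = (11 + 2²)/3 = (11 + 4)/3 = (⅓)*15 = 5)
x = -1/2938 ≈ -0.00034037
O(l) = 1/(33 + l)
A(a) = 1/38 (A(a) = 1/(33 + 5) = 1/38)
1/A(x) = 1/(1/38) = 38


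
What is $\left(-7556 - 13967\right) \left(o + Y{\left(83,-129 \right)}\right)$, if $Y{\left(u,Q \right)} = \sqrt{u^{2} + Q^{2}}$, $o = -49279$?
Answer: $1060631917 - 21523 \sqrt{23530} \approx 1.0573 \cdot 10^{9}$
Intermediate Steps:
$Y{\left(u,Q \right)} = \sqrt{Q^{2} + u^{2}}$
$\left(-7556 - 13967\right) \left(o + Y{\left(83,-129 \right)}\right) = \left(-7556 - 13967\right) \left(-49279 + \sqrt{\left(-129\right)^{2} + 83^{2}}\right) = \left(-7556 - 13967\right) \left(-49279 + \sqrt{16641 + 6889}\right) = \left(-7556 - 13967\right) \left(-49279 + \sqrt{23530}\right) = - 21523 \left(-49279 + \sqrt{23530}\right) = 1060631917 - 21523 \sqrt{23530}$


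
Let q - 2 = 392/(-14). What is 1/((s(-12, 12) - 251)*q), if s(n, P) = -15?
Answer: 1/6916 ≈ 0.00014459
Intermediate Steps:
q = -26 (q = 2 + 392/(-14) = 2 + 392*(-1/14) = 2 - 28 = -26)
1/((s(-12, 12) - 251)*q) = 1/((-15 - 251)*(-26)) = 1/(-266*(-26)) = 1/6916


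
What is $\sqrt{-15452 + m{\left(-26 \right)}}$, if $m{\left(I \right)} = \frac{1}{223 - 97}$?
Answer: $\frac{i \sqrt{27257314}}{42} \approx 124.31 i$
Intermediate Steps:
$m{\left(I \right)} = \frac{1}{126}$
$\sqrt{-15452 + m{\left(-26 \right)}} = \sqrt{-15452 + \frac{1}{126}} = \sqrt{- \frac{1946951}{126}} = \frac{i \sqrt{27257314}}{42}$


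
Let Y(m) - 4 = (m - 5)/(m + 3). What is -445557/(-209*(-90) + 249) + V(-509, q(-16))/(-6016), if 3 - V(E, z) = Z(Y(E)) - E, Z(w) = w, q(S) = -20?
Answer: -225231686601/9669570944 ≈ -23.293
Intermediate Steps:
Y(m) = 4 + (-5 + m)/(3 + m) (Y(m) = 4 + (m - 5)/(m + 3) = 4 + (-5 + m)/(3 + m))
V(E, z) = 3 + E - (7 + 5*E)/(3 + E) (V(E, z) = 3 - ((7 + 5*E)/(3 + E) - E) = 3 - (-E + (7 + 5*E)/(3 + E)) = 3 + (E - (7 + 5*E)/(3 + E)) = 3 + E - (7 + 5*E)/(3 + E))
-445557/(-209*(-90) + 249) + V(-509, q(-16))/(-6016) = -445557/(-209*(-90) + 249) + ((2 - 509 + (-509)²)/(3 - 509))/(-6016) = -445557/(18810 + 249) + ((2 - 509 + 259081)/(-506))*(-1/6016) = -445557/19059 - 1/506*258574*(-1/6016) = -445557*1/19059 - 129287/253*(-1/6016) = -148519/6353 + 129287/1522048 = -225231686601/9669570944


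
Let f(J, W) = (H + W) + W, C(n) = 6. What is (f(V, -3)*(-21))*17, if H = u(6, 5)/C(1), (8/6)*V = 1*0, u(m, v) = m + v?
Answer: 2975/2 ≈ 1487.5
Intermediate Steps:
V = 0 (V = 3*(1*0)/4 = (¾)*0 = 0)
H = 11/6 (H = (6 + 5)/6 = 11*(⅙) = 11/6 ≈ 1.8333)
f(J, W) = 11/6 + 2*W (f(J, W) = (11/6 + W) + W = 11/6 + 2*W)
(f(V, -3)*(-21))*17 = ((11/6 + 2*(-3))*(-21))*17 = ((11/6 - 6)*(-21))*17 = -25/6*(-21)*17 = (175/2)*17 = 2975/2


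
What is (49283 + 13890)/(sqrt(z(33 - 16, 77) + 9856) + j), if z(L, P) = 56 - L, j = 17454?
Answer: 1102621542/304632221 - 63173*sqrt(9895)/304632221 ≈ 3.5989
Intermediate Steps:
(49283 + 13890)/(sqrt(z(33 - 16, 77) + 9856) + j) = (49283 + 13890)/(sqrt((56 - (33 - 16)) + 9856) + 17454) = 63173/(sqrt((56 - 1*17) + 9856) + 17454) = 63173/(sqrt((56 - 17) + 9856) + 17454) = 63173/(sqrt(39 + 9856) + 17454) = 63173/(sqrt(9895) + 17454) = 63173/(17454 + sqrt(9895))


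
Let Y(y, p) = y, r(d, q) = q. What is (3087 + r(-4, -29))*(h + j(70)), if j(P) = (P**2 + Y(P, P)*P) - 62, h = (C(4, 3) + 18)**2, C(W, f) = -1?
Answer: 30662566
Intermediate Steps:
h = 289 (h = (-1 + 18)**2 = 17**2 = 289)
j(P) = -62 + 2*P**2 (j(P) = (P**2 + P*P) - 62 = (P**2 + P**2) - 62 = 2*P**2 - 62 = -62 + 2*P**2)
(3087 + r(-4, -29))*(h + j(70)) = (3087 - 29)*(289 + (-62 + 2*70**2)) = 3058*(289 + (-62 + 2*4900)) = 3058*(289 + (-62 + 9800)) = 3058*(289 + 9738) = 3058*10027 = 30662566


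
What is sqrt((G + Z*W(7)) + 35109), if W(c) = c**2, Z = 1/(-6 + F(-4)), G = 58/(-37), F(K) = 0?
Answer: 11*sqrt(14296134)/222 ≈ 187.35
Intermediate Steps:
G = -58/37 (G = 58*(-1/37) = -58/37 ≈ -1.5676)
Z = -1/6 (Z = 1/(-6 + 0) = 1/(-6) = -1/6 ≈ -0.16667)
sqrt((G + Z*W(7)) + 35109) = sqrt((-58/37 - 1/6*7**2) + 35109) = sqrt((-58/37 - 1/6*49) + 35109) = sqrt((-58/37 - 49/6) + 35109) = sqrt(-2161/222 + 35109) = sqrt(7792037/222) = 11*sqrt(14296134)/222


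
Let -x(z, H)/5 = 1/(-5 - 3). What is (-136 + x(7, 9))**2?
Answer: 1172889/64 ≈ 18326.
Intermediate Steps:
x(z, H) = 5/8 (x(z, H) = -5/(-5 - 3) = -5/(-8) = -5*(-1/8) = 5/8)
(-136 + x(7, 9))**2 = (-136 + 5/8)**2 = (-1083/8)**2 = 1172889/64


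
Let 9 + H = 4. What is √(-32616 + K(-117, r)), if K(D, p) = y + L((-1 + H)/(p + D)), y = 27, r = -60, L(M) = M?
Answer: I*√113442191/59 ≈ 180.52*I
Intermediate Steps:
H = -5 (H = -9 + 4 = -5)
K(D, p) = 27 - 6/(D + p) (K(D, p) = 27 + (-1 - 5)/(p + D) = 27 - 6/(D + p))
√(-32616 + K(-117, r)) = √(-32616 + (27 - 6/(-117 - 60))) = √(-32616 + (27 - 6/(-177))) = √(-32616 + (27 - 6*(-1/177))) = √(-32616 + (27 + 2/59)) = √(-32616 + 1595/59) = √(-1922749/59) = I*√113442191/59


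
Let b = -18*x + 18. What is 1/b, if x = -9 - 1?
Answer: 1/198 ≈ 0.0050505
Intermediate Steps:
x = -10
b = 198 (b = -18*(-10) + 18 = 180 + 18 = 198)
1/b = 1/198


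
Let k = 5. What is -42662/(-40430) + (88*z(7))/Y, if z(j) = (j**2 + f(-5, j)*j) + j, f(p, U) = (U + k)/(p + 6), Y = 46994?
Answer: 625738907/474991855 ≈ 1.3174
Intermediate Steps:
f(p, U) = (5 + U)/(6 + p) (f(p, U) = (U + 5)/(p + 6) = (5 + U)/(6 + p))
z(j) = j + j**2 + j*(5 + j) (z(j) = (j**2 + ((5 + j)/(6 - 5))*j) + j = (j**2 + ((5 + j)/1)*j) + j = (j**2 + (1*(5 + j))*j) + j = (j**2 + (5 + j)*j) + j = (j**2 + j*(5 + j)) + j = j + j**2 + j*(5 + j))
-42662/(-40430) + (88*z(7))/Y = -42662/(-40430) + (88*(2*7*(3 + 7)))/46994 = -42662*(-1/40430) + (88*(2*7*10))*(1/46994) = 21331/20215 + (88*140)*(1/46994) = 21331/20215 + 12320*(1/46994) = 21331/20215 + 6160/23497 = 625738907/474991855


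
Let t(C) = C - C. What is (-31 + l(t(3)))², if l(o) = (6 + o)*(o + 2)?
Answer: 361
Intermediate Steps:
t(C) = 0
l(o) = (2 + o)*(6 + o) (l(o) = (6 + o)*(2 + o) = (2 + o)*(6 + o))
(-31 + l(t(3)))² = (-31 + (12 + 0² + 8*0))² = (-31 + (12 + 0 + 0))² = (-31 + 12)² = (-19)² = 361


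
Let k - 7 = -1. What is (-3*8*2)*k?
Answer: -288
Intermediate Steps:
k = 6 (k = 7 - 1 = 6)
(-3*8*2)*k = (-3*8*2)*6 = -24*2*6 = -48*6 = -288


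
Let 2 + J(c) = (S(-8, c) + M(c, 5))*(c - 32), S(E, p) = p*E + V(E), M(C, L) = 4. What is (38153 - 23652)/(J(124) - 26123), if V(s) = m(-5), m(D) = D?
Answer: -14501/117481 ≈ -0.12343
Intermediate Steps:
V(s) = -5
S(E, p) = -5 + E*p (S(E, p) = p*E - 5 = E*p - 5 = -5 + E*p)
J(c) = -2 + (-1 - 8*c)*(-32 + c) (J(c) = -2 + ((-5 - 8*c) + 4)*(c - 32) = -2 + (-1 - 8*c)*(-32 + c))
(38153 - 23652)/(J(124) - 26123) = (38153 - 23652)/((30 - 8*124**2 + 255*124) - 26123) = 14501/((30 - 8*15376 + 31620) - 26123) = 14501/((30 - 123008 + 31620) - 26123) = 14501/(-91358 - 26123) = 14501/(-117481) = 14501*(-1/117481) = -14501/117481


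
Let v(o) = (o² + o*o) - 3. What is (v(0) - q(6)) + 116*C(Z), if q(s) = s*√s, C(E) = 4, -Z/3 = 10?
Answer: 461 - 6*√6 ≈ 446.30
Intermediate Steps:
Z = -30 (Z = -3*10 = -30)
v(o) = -3 + 2*o² (v(o) = (o² + o²) - 3 = 2*o² - 3 = -3 + 2*o²)
q(s) = s^(3/2)
(v(0) - q(6)) + 116*C(Z) = ((-3 + 2*0²) - 6^(3/2)) + 116*4 = ((-3 + 2*0) - 6*√6) + 464 = ((-3 + 0) - 6*√6) + 464 = (-3 - 6*√6) + 464 = 461 - 6*√6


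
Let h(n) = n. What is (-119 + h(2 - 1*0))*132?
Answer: -15444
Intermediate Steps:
(-119 + h(2 - 1*0))*132 = (-119 + (2 - 1*0))*132 = (-119 + (2 + 0))*132 = (-119 + 2)*132 = -117*132 = -15444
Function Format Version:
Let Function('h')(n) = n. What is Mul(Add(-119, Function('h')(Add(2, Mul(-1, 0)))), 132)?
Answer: -15444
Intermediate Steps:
Mul(Add(-119, Function('h')(Add(2, Mul(-1, 0)))), 132) = Mul(Add(-119, Add(2, Mul(-1, 0))), 132) = Mul(Add(-119, Add(2, 0)), 132) = Mul(Add(-119, 2), 132) = Mul(-117, 132) = -15444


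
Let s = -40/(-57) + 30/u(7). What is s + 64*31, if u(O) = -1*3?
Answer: 112558/57 ≈ 1974.7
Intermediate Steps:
u(O) = -3
s = -530/57 (s = -40/(-57) + 30/(-3) = -40*(-1/57) + 30*(-⅓) = 40/57 - 10 = -530/57 ≈ -9.2982)
s + 64*31 = -530/57 + 64*31 = -530/57 + 1984 = 112558/57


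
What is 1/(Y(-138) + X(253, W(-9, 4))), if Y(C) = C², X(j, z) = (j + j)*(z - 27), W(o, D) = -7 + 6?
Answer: 1/4876 ≈ 0.00020509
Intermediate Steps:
W(o, D) = -1
X(j, z) = 2*j*(-27 + z) (X(j, z) = (2*j)*(-27 + z) = 2*j*(-27 + z))
1/(Y(-138) + X(253, W(-9, 4))) = 1/((-138)² + 2*253*(-27 - 1)) = 1/(19044 + 2*253*(-28)) = 1/(19044 - 14168) = 1/4876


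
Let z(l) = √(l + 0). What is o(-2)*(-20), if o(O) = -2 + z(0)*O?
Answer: 40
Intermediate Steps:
z(l) = √l
o(O) = -2 (o(O) = -2 + √0*O = -2 + 0*O = -2 + 0 = -2)
o(-2)*(-20) = -2*(-20) = 40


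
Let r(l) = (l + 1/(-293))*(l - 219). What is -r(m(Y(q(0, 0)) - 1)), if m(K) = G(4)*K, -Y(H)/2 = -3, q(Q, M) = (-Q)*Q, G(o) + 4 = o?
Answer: -219/293 ≈ -0.74744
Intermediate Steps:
G(o) = -4 + o
q(Q, M) = -Q**2
Y(H) = 6 (Y(H) = -2*(-3) = 6)
m(K) = 0 (m(K) = (-4 + 4)*K = 0*K = 0)
r(l) = (-219 + l)*(-1/293 + l) (r(l) = (l - 1/293)*(-219 + l) = (-1/293 + l)*(-219 + l) = (-219 + l)*(-1/293 + l))
-r(m(Y(q(0, 0)) - 1)) = -(219/293 + 0**2 - 64168/293*0) = -(219/293 + 0 + 0) = -1*219/293 = -219/293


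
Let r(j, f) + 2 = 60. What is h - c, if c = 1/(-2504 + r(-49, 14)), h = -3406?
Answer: -8331075/2446 ≈ -3406.0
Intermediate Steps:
r(j, f) = 58 (r(j, f) = -2 + 60 = 58)
c = -1/2446 (c = 1/(-2504 + 58) = 1/(-2446) = -1/2446 ≈ -0.00040883)
h - c = -3406 - 1*(-1/2446) = -3406 + 1/2446 = -8331075/2446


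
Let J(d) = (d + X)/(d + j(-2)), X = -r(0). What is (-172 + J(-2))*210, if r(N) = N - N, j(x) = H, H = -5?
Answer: -36060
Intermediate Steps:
j(x) = -5
r(N) = 0
X = 0 (X = -1*0 = 0)
J(d) = d/(-5 + d) (J(d) = (d + 0)/(d - 5) = d/(-5 + d))
(-172 + J(-2))*210 = (-172 - 2/(-5 - 2))*210 = (-172 - 2/(-7))*210 = (-172 - 2*(-⅐))*210 = (-172 + 2/7)*210 = -1202/7*210 = -36060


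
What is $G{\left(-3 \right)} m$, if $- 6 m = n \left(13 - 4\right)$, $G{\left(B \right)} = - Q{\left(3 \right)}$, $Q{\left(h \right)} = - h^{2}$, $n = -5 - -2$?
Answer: $\frac{81}{2} \approx 40.5$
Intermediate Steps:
$n = -3$ ($n = -5 + 2 = -3$)
$G{\left(B \right)} = 9$ ($G{\left(B \right)} = - \left(-1\right) 3^{2} = - \left(-1\right) 9 = \left(-1\right) \left(-9\right) = 9$)
$m = \frac{9}{2}$ ($m = - \frac{\left(-3\right) \left(13 - 4\right)}{6} = - \frac{\left(-3\right) 9}{6} = \left(- \frac{1}{6}\right) \left(-27\right) = \frac{9}{2} \approx 4.5$)
$G{\left(-3 \right)} m = 9 \cdot \frac{9}{2} = \frac{81}{2}$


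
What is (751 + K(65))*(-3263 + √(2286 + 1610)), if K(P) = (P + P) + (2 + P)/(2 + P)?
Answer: -2877966 + 1764*√974 ≈ -2.8229e+6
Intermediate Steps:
K(P) = 1 + 2*P (K(P) = 2*P + 1 = 1 + 2*P)
(751 + K(65))*(-3263 + √(2286 + 1610)) = (751 + (1 + 2*65))*(-3263 + √(2286 + 1610)) = (751 + (1 + 130))*(-3263 + √3896) = (751 + 131)*(-3263 + 2*√974) = 882*(-3263 + 2*√974) = -2877966 + 1764*√974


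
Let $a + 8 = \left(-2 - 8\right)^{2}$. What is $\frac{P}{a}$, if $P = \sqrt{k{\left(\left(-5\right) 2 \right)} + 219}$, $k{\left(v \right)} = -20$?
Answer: $\frac{\sqrt{199}}{92} \approx 0.15333$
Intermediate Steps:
$P = \sqrt{199}$ ($P = \sqrt{-20 + 219} = \sqrt{199} \approx 14.107$)
$a = 92$ ($a = -8 + \left(-2 - 8\right)^{2} = -8 + \left(-10\right)^{2} = -8 + 100 = 92$)
$\frac{P}{a} = \frac{\sqrt{199}}{92}$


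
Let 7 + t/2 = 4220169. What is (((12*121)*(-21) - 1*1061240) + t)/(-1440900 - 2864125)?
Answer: -319504/187175 ≈ -1.7070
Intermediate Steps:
t = 8440324 (t = -14 + 2*4220169 = -14 + 8440338 = 8440324)
(((12*121)*(-21) - 1*1061240) + t)/(-1440900 - 2864125) = (((12*121)*(-21) - 1*1061240) + 8440324)/(-1440900 - 2864125) = ((1452*(-21) - 1061240) + 8440324)/(-4305025) = ((-30492 - 1061240) + 8440324)*(-1/4305025) = (-1091732 + 8440324)*(-1/4305025) = 7348592*(-1/4305025) = -319504/187175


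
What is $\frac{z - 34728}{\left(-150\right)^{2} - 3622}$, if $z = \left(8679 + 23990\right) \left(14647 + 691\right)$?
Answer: $\frac{250521197}{9439} \approx 26541.0$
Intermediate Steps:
$z = 501077122$ ($z = 32669 \cdot 15338 = 501077122$)
$\frac{z - 34728}{\left(-150\right)^{2} - 3622} = \frac{501077122 - 34728}{\left(-150\right)^{2} - 3622} = \frac{501042394}{22500 - 3622} = \frac{501042394}{18878} = 501042394 \cdot \frac{1}{18878} = \frac{250521197}{9439}$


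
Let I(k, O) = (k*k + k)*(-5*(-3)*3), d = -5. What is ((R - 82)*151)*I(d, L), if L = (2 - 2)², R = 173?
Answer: 12366900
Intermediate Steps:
L = 0 (L = 0² = 0)
I(k, O) = 45*k + 45*k² (I(k, O) = (k² + k)*(15*3) = (k + k²)*45 = 45*k + 45*k²)
((R - 82)*151)*I(d, L) = ((173 - 82)*151)*(45*(-5)*(1 - 5)) = (91*151)*(45*(-5)*(-4)) = 13741*900 = 12366900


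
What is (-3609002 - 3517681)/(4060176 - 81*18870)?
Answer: -2375561/843902 ≈ -2.8150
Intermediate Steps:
(-3609002 - 3517681)/(4060176 - 81*18870) = -7126683/(4060176 - 1528470) = -7126683/2531706 = -7126683*1/2531706 = -2375561/843902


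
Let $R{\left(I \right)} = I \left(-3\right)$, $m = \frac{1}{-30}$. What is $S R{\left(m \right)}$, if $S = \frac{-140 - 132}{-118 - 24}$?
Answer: $\frac{68}{355} \approx 0.19155$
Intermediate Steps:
$m = - \frac{1}{30} \approx -0.033333$
$R{\left(I \right)} = - 3 I$
$S = \frac{136}{71}$ ($S = - \frac{272}{-142} = \left(-272\right) \left(- \frac{1}{142}\right) = \frac{136}{71} \approx 1.9155$)
$S R{\left(m \right)} = \frac{136 \left(\left(-3\right) \left(- \frac{1}{30}\right)\right)}{71} = \frac{136}{71} \cdot \frac{1}{10} = \frac{68}{355}$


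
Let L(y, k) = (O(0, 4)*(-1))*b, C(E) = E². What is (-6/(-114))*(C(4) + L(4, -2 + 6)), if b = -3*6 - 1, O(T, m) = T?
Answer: 16/19 ≈ 0.84210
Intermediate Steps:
b = -19 (b = -18 - 1 = -19)
L(y, k) = 0 (L(y, k) = (0*(-1))*(-19) = 0*(-19) = 0)
(-6/(-114))*(C(4) + L(4, -2 + 6)) = (-6/(-114))*(4² + 0) = (-6*(-1/114))*(16 + 0) = (1/19)*16 = 16/19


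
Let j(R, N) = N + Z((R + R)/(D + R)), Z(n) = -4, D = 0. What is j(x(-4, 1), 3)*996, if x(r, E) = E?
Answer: -996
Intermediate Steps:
j(R, N) = -4 + N (j(R, N) = N - 4 = -4 + N)
j(x(-4, 1), 3)*996 = (-4 + 3)*996 = -1*996 = -996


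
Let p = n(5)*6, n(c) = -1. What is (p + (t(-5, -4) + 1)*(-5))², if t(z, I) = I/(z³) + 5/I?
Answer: 241081/10000 ≈ 24.108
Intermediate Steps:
t(z, I) = 5/I + I/z³ (t(z, I) = I/z³ + 5/I = 5/I + I/z³)
p = -6 (p = -1*6 = -6)
(p + (t(-5, -4) + 1)*(-5))² = (-6 + ((5/(-4) - 4/(-5)³) + 1)*(-5))² = (-6 + ((5*(-¼) - 4*(-1/125)) + 1)*(-5))² = (-6 + ((-5/4 + 4/125) + 1)*(-5))² = (-6 + (-609/500 + 1)*(-5))² = (-6 - 109/500*(-5))² = (-6 + 109/100)² = (-491/100)² = 241081/10000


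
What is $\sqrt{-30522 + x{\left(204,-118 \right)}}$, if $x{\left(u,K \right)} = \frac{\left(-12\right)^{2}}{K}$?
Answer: $\frac{i \sqrt{106251330}}{59} \approx 174.71 i$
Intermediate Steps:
$x{\left(u,K \right)} = \frac{144}{K}$
$\sqrt{-30522 + x{\left(204,-118 \right)}} = \sqrt{-30522 + \frac{144}{-118}} = \sqrt{-30522 + 144 \left(- \frac{1}{118}\right)} = \sqrt{-30522 - \frac{72}{59}} = \sqrt{- \frac{1800870}{59}} = \frac{i \sqrt{106251330}}{59}$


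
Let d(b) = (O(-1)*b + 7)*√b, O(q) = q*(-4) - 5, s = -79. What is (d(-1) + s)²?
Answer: 6177 - 1264*I ≈ 6177.0 - 1264.0*I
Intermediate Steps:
O(q) = -5 - 4*q (O(q) = -4*q - 5 = -5 - 4*q)
d(b) = √b*(7 - b) (d(b) = ((-5 - 4*(-1))*b + 7)*√b = ((-5 + 4)*b + 7)*√b = (-b + 7)*√b = (7 - b)*√b = √b*(7 - b))
(d(-1) + s)² = (√(-1)*(7 - 1*(-1)) - 79)² = (I*(7 + 1) - 79)² = (I*8 - 79)² = (8*I - 79)² = (-79 + 8*I)²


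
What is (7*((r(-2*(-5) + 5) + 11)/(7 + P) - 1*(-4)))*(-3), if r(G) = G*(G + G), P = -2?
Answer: -10101/5 ≈ -2020.2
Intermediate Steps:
r(G) = 2*G² (r(G) = G*(2*G) = 2*G²)
(7*((r(-2*(-5) + 5) + 11)/(7 + P) - 1*(-4)))*(-3) = (7*((2*(-2*(-5) + 5)² + 11)/(7 - 2) - 1*(-4)))*(-3) = (7*((2*(10 + 5)² + 11)/5 + 4))*(-3) = (7*((2*15² + 11)*(⅕) + 4))*(-3) = (7*((2*225 + 11)*(⅕) + 4))*(-3) = (7*((450 + 11)*(⅕) + 4))*(-3) = (7*(461*(⅕) + 4))*(-3) = (7*(461/5 + 4))*(-3) = (7*(481/5))*(-3) = (3367/5)*(-3) = -10101/5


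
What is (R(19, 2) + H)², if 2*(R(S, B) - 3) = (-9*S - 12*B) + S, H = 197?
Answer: 12544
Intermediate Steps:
R(S, B) = 3 - 6*B - 4*S (R(S, B) = 3 + ((-9*S - 12*B) + S)/2 = 3 + ((-12*B - 9*S) + S)/2 = 3 + (-12*B - 8*S)/2 = 3 + (-6*B - 4*S) = 3 - 6*B - 4*S)
(R(19, 2) + H)² = ((3 - 6*2 - 4*19) + 197)² = ((3 - 12 - 76) + 197)² = (-85 + 197)² = 112² = 12544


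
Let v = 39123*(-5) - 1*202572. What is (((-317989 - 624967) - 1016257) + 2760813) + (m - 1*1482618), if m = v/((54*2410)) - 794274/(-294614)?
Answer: -1450609444588541/2130059220 ≈ -6.8102e+5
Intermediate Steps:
v = -398187 (v = -195615 - 202572 = -398187)
m = -774702581/2130059220 (m = -398187/(54*2410) - 794274/(-294614) = -398187/130140 - 794274*(-1/294614) = -398187*1/130140 + 397137/147307 = -44243/14460 + 397137/147307 = -774702581/2130059220 ≈ -0.36370)
(((-317989 - 624967) - 1016257) + 2760813) + (m - 1*1482618) = (((-317989 - 624967) - 1016257) + 2760813) + (-774702581/2130059220 - 1*1482618) = ((-942956 - 1016257) + 2760813) + (-774702581/2130059220 - 1482618) = (-1959213 + 2760813) - 3158064915340541/2130059220 = 801600 - 3158064915340541/2130059220 = -1450609444588541/2130059220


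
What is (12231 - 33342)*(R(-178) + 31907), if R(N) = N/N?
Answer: -673609788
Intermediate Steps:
R(N) = 1
(12231 - 33342)*(R(-178) + 31907) = (12231 - 33342)*(1 + 31907) = -21111*31908 = -673609788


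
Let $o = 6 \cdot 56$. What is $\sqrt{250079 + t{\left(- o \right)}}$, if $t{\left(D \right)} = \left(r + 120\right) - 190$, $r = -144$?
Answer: $11 \sqrt{2065} \approx 499.87$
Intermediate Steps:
$o = 336$
$t{\left(D \right)} = -214$ ($t{\left(D \right)} = \left(-144 + 120\right) - 190 = -24 - 190 = -214$)
$\sqrt{250079 + t{\left(- o \right)}} = \sqrt{250079 - 214} = \sqrt{249865} = 11 \sqrt{2065}$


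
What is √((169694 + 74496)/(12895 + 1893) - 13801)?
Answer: 7*I*√15379897094/7394 ≈ 117.41*I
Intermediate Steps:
√((169694 + 74496)/(12895 + 1893) - 13801) = √(244190/14788 - 13801) = √(244190*(1/14788) - 13801) = √(122095/7394 - 13801) = √(-101922499/7394) = 7*I*√15379897094/7394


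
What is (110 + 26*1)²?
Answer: 18496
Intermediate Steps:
(110 + 26*1)² = (110 + 26)² = 136² = 18496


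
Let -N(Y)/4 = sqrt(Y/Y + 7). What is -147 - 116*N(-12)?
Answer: -147 + 928*sqrt(2) ≈ 1165.4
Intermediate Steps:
N(Y) = -8*sqrt(2) (N(Y) = -4*sqrt(Y/Y + 7) = -4*sqrt(1 + 7) = -8*sqrt(2))
-147 - 116*N(-12) = -147 - (-928)*sqrt(2) = -147 + 928*sqrt(2)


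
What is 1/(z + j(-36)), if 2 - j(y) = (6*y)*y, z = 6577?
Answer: -1/1197 ≈ -0.00083542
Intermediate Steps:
j(y) = 2 - 6*y² (j(y) = 2 - 6*y*y = 2 - 6*y²)
1/(z + j(-36)) = 1/(6577 + (2 - 6*(-36)²)) = 1/(6577 + (2 - 6*1296)) = 1/(6577 + (2 - 7776)) = 1/(6577 - 7774) = 1/(-1197) = -1/1197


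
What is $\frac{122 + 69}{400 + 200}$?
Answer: $\frac{191}{600} \approx 0.31833$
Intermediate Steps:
$\frac{122 + 69}{400 + 200} = \frac{191}{600}$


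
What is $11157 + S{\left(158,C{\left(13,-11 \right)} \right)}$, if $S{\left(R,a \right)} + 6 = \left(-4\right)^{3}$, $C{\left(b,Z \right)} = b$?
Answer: $11087$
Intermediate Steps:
$S{\left(R,a \right)} = -70$ ($S{\left(R,a \right)} = -6 + \left(-4\right)^{3} = -6 - 64 = -70$)
$11157 + S{\left(158,C{\left(13,-11 \right)} \right)} = 11157 - 70 = 11087$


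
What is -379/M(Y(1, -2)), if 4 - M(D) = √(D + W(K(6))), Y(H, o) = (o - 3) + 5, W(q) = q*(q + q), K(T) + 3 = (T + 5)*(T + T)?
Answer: 758/16633 + 48891*√2/33266 ≈ 2.1240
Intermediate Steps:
K(T) = -3 + 2*T*(5 + T) (K(T) = -3 + (T + 5)*(T + T) = -3 + (5 + T)*(2*T) = -3 + 2*T*(5 + T))
W(q) = 2*q² (W(q) = q*(2*q) = 2*q²)
Y(H, o) = 2 + o (Y(H, o) = (-3 + o) + 5 = 2 + o)
M(D) = 4 - √(33282 + D) (M(D) = 4 - √(D + 2*(-3 + 2*6² + 10*6)²) = 4 - √(D + 2*(-3 + 2*36 + 60)²) = 4 - √(D + 2*(-3 + 72 + 60)²) = 4 - √(D + 2*129²) = 4 - √(D + 2*16641) = 4 - √(D + 33282) = 4 - √(33282 + D))
-379/M(Y(1, -2)) = -379/(4 - √(33282 + (2 - 2))) = -379/(4 - √(33282 + 0)) = -379/(4 - √33282) = -379/(4 - 129*√2)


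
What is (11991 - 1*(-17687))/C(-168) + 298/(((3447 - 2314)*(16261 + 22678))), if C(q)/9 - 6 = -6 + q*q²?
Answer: -648306796681/941358531472128 ≈ -0.00068869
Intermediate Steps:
C(q) = 9*q³ (C(q) = 54 + 9*(-6 + q*q²) = 54 + 9*(-6 + q³) = 54 + (-54 + 9*q³) = 9*q³)
(11991 - 1*(-17687))/C(-168) + 298/(((3447 - 2314)*(16261 + 22678))) = (11991 - 1*(-17687))/((9*(-168)³)) + 298/(((3447 - 2314)*(16261 + 22678))) = (11991 + 17687)/((9*(-4741632))) + 298/((1133*38939)) = 29678/(-42674688) + 298/44117887 = 29678*(-1/42674688) + 298*(1/44117887) = -14839/21337344 + 298/44117887 = -648306796681/941358531472128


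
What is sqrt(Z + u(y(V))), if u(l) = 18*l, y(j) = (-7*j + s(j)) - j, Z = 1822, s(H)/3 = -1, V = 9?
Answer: 2*sqrt(118) ≈ 21.726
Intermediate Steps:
s(H) = -3 (s(H) = 3*(-1) = -3)
y(j) = -3 - 8*j (y(j) = (-7*j - 3) - j = (-3 - 7*j) - j = -3 - 8*j)
sqrt(Z + u(y(V))) = sqrt(1822 + 18*(-3 - 8*9)) = sqrt(1822 + 18*(-3 - 72)) = sqrt(1822 + 18*(-75)) = sqrt(1822 - 1350) = sqrt(472) = 2*sqrt(118)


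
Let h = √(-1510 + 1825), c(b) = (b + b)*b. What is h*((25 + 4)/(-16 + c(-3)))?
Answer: 87*√35/2 ≈ 257.35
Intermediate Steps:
c(b) = 2*b² (c(b) = (2*b)*b = 2*b²)
h = 3*√35 (h = √315 = 3*√35 ≈ 17.748)
h*((25 + 4)/(-16 + c(-3))) = (3*√35)*((25 + 4)/(-16 + 2*(-3)²)) = (3*√35)*(29/(-16 + 2*9)) = (3*√35)*(29/(-16 + 18)) = (3*√35)*(29/2) = 87*√35/2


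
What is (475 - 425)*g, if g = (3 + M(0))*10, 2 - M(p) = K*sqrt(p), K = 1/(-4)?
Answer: 2500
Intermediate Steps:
K = -1/4 ≈ -0.25000
M(p) = 2 + sqrt(p)/4 (M(p) = 2 - (-1)*sqrt(p)/4 = 2 + sqrt(p)/4)
g = 50 (g = (3 + (2 + sqrt(0)/4))*10 = (3 + (2 + (1/4)*0))*10 = (3 + (2 + 0))*10 = (3 + 2)*10 = 5*10 = 50)
(475 - 425)*g = (475 - 425)*50 = 50*50 = 2500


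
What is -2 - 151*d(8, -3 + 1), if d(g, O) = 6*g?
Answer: -7250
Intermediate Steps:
-2 - 151*d(8, -3 + 1) = -2 - 906*8 = -2 - 151*48 = -2 - 7248 = -7250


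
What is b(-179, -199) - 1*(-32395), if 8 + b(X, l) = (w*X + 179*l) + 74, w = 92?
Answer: -19628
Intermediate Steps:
b(X, l) = 66 + 92*X + 179*l (b(X, l) = -8 + ((92*X + 179*l) + 74) = -8 + (74 + 92*X + 179*l) = 66 + 92*X + 179*l)
b(-179, -199) - 1*(-32395) = (66 + 92*(-179) + 179*(-199)) - 1*(-32395) = (66 - 16468 - 35621) + 32395 = -52023 + 32395 = -19628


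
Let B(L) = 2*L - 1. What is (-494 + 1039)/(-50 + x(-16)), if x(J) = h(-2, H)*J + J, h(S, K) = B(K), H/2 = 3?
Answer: -545/242 ≈ -2.2521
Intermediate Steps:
H = 6 (H = 2*3 = 6)
B(L) = -1 + 2*L
h(S, K) = -1 + 2*K
x(J) = 12*J (x(J) = (-1 + 2*6)*J + J = (-1 + 12)*J + J = 11*J + J = 12*J)
(-494 + 1039)/(-50 + x(-16)) = (-494 + 1039)/(-50 + 12*(-16)) = 545/(-50 - 192) = 545/(-242) = 545*(-1/242) = -545/242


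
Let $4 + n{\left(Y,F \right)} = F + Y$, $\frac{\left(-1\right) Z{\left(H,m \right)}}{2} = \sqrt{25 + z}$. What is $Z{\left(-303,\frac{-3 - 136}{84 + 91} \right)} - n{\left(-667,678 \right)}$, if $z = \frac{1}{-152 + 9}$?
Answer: $-7 - \frac{2 \sqrt{511082}}{143} \approx -16.999$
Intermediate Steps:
$z = - \frac{1}{143}$ ($z = \frac{1}{-143} = - \frac{1}{143} \approx -0.006993$)
$Z{\left(H,m \right)} = - \frac{2 \sqrt{511082}}{143}$ ($Z{\left(H,m \right)} = - 2 \sqrt{25 - \frac{1}{143}} = - 2 \sqrt{\frac{3574}{143}} = - 2 \frac{\sqrt{511082}}{143} = - \frac{2 \sqrt{511082}}{143}$)
$n{\left(Y,F \right)} = -4 + F + Y$ ($n{\left(Y,F \right)} = -4 + \left(F + Y\right) = -4 + F + Y$)
$Z{\left(-303,\frac{-3 - 136}{84 + 91} \right)} - n{\left(-667,678 \right)} = - \frac{2 \sqrt{511082}}{143} - \left(-4 + 678 - 667\right) = - \frac{2 \sqrt{511082}}{143} - 7 = -7 - \frac{2 \sqrt{511082}}{143}$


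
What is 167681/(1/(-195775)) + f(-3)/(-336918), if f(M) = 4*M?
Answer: -1843376520809573/56153 ≈ -3.2828e+10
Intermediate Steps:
167681/(1/(-195775)) + f(-3)/(-336918) = 167681/(1/(-195775)) + (4*(-3))/(-336918) = 167681/(-1/195775) - 12*(-1/336918) = 167681*(-195775) + 2/56153 = -32827747775 + 2/56153 = -1843376520809573/56153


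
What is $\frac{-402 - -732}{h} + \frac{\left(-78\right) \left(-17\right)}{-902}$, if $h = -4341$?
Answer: $- \frac{1008971}{652597} \approx -1.5461$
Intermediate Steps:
$\frac{-402 - -732}{h} + \frac{\left(-78\right) \left(-17\right)}{-902} = \frac{-402 - -732}{-4341} + \frac{\left(-78\right) \left(-17\right)}{-902} = \left(-402 + 732\right) \left(- \frac{1}{4341}\right) + 1326 \left(- \frac{1}{902}\right) = 330 \left(- \frac{1}{4341}\right) - \frac{663}{451} = - \frac{110}{1447} - \frac{663}{451} = - \frac{1008971}{652597}$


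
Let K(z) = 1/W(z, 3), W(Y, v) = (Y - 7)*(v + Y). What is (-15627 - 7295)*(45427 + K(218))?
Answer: -48555820171836/46631 ≈ -1.0413e+9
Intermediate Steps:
W(Y, v) = (-7 + Y)*(Y + v)
K(z) = 1/(-21 + z² - 4*z) (K(z) = 1/(z² - 7*z - 7*3 + z*3) = 1/(z² - 7*z - 21 + 3*z) = 1/(-21 + z² - 4*z))
(-15627 - 7295)*(45427 + K(218)) = (-15627 - 7295)*(45427 + 1/(-21 + 218² - 4*218)) = -22922*(45427 + 1/(-21 + 47524 - 872)) = -22922*(45427 + 1/46631) = -22922*2118306438/46631 = -48555820171836/46631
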